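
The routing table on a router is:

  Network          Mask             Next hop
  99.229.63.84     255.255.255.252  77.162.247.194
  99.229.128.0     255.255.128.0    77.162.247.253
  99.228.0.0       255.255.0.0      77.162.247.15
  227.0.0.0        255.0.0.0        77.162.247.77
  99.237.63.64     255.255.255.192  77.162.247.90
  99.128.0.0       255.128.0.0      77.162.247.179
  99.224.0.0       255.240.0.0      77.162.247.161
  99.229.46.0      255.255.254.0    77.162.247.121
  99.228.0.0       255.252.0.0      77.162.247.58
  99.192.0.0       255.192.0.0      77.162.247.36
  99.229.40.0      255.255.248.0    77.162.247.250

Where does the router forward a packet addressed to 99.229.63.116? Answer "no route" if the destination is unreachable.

Routes whose prefix contains 99.229.63.116:
  99.128.0.0/9 (99.128.0.0 - 99.255.255.255) -> 77.162.247.179
  99.192.0.0/10 (99.192.0.0 - 99.255.255.255) -> 77.162.247.36
  99.224.0.0/12 (99.224.0.0 - 99.239.255.255) -> 77.162.247.161
  99.228.0.0/14 (99.228.0.0 - 99.231.255.255) -> 77.162.247.58
More-specific entries that do NOT match:
  99.229.63.84/30 (99.229.63.84 - 99.229.63.87) does not contain 99.229.63.116
  99.237.63.64/26 (99.237.63.64 - 99.237.63.127) does not contain 99.229.63.116
  99.229.46.0/23 (99.229.46.0 - 99.229.47.255) does not contain 99.229.63.116
  99.229.40.0/21 (99.229.40.0 - 99.229.47.255) does not contain 99.229.63.116
  99.229.128.0/17 (99.229.128.0 - 99.229.255.255) does not contain 99.229.63.116
  99.228.0.0/16 (99.228.0.0 - 99.228.255.255) does not contain 99.229.63.116
Longest matching prefix is /14 -> next hop 77.162.247.58.

77.162.247.58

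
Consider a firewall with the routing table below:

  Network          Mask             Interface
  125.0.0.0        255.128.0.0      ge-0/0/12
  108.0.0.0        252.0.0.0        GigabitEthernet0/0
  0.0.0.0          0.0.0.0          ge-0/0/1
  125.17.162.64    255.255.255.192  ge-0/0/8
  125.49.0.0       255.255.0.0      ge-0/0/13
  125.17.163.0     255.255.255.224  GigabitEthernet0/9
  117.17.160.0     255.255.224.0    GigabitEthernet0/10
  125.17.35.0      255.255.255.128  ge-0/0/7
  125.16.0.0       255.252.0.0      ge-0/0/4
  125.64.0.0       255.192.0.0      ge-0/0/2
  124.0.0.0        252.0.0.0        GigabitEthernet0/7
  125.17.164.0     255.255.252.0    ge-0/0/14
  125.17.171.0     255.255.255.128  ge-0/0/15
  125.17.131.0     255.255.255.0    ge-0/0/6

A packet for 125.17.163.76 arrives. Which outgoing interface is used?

ge-0/0/4

Routes whose prefix contains 125.17.163.76:
  0.0.0.0/0 (default, matches everything) -> ge-0/0/1
  124.0.0.0/6 (124.0.0.0 - 127.255.255.255) -> GigabitEthernet0/7
  125.0.0.0/9 (125.0.0.0 - 125.127.255.255) -> ge-0/0/12
  125.16.0.0/14 (125.16.0.0 - 125.19.255.255) -> ge-0/0/4
More-specific entries that do NOT match:
  125.17.163.0/27 (125.17.163.0 - 125.17.163.31) does not contain 125.17.163.76
  125.17.162.64/26 (125.17.162.64 - 125.17.162.127) does not contain 125.17.163.76
  125.17.35.0/25 (125.17.35.0 - 125.17.35.127) does not contain 125.17.163.76
  125.17.171.0/25 (125.17.171.0 - 125.17.171.127) does not contain 125.17.163.76
  125.17.131.0/24 (125.17.131.0 - 125.17.131.255) does not contain 125.17.163.76
  125.17.164.0/22 (125.17.164.0 - 125.17.167.255) does not contain 125.17.163.76
  117.17.160.0/19 (117.17.160.0 - 117.17.191.255) does not contain 125.17.163.76
  125.49.0.0/16 (125.49.0.0 - 125.49.255.255) does not contain 125.17.163.76
Longest matching prefix is /14 -> interface ge-0/0/4.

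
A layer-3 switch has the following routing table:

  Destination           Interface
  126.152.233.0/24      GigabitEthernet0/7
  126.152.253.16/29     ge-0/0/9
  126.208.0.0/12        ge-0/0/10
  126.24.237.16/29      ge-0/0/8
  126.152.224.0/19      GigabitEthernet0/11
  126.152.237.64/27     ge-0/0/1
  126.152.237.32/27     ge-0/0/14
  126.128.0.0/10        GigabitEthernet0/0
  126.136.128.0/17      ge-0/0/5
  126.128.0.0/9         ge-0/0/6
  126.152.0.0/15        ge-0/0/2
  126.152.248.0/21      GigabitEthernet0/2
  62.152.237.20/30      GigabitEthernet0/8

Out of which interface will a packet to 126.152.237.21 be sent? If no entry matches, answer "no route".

Routes whose prefix contains 126.152.237.21:
  126.128.0.0/9 (126.128.0.0 - 126.255.255.255) -> ge-0/0/6
  126.128.0.0/10 (126.128.0.0 - 126.191.255.255) -> GigabitEthernet0/0
  126.152.0.0/15 (126.152.0.0 - 126.153.255.255) -> ge-0/0/2
  126.152.224.0/19 (126.152.224.0 - 126.152.255.255) -> GigabitEthernet0/11
More-specific entries that do NOT match:
  62.152.237.20/30 (62.152.237.20 - 62.152.237.23) does not contain 126.152.237.21
  126.152.253.16/29 (126.152.253.16 - 126.152.253.23) does not contain 126.152.237.21
  126.24.237.16/29 (126.24.237.16 - 126.24.237.23) does not contain 126.152.237.21
  126.152.237.64/27 (126.152.237.64 - 126.152.237.95) does not contain 126.152.237.21
  126.152.237.32/27 (126.152.237.32 - 126.152.237.63) does not contain 126.152.237.21
  126.152.233.0/24 (126.152.233.0 - 126.152.233.255) does not contain 126.152.237.21
  126.152.248.0/21 (126.152.248.0 - 126.152.255.255) does not contain 126.152.237.21
Longest matching prefix is /19 -> interface GigabitEthernet0/11.

GigabitEthernet0/11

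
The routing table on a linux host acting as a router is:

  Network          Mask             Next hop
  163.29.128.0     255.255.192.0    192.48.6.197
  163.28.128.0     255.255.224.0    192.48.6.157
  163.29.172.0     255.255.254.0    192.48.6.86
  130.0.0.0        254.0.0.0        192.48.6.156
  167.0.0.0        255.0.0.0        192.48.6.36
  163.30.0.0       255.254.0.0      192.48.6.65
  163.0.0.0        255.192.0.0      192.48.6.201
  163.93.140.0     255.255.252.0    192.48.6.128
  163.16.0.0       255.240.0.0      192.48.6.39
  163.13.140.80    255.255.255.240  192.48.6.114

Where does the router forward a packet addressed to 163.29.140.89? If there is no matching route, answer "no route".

192.48.6.197

Routes whose prefix contains 163.29.140.89:
  163.0.0.0/10 (163.0.0.0 - 163.63.255.255) -> 192.48.6.201
  163.16.0.0/12 (163.16.0.0 - 163.31.255.255) -> 192.48.6.39
  163.29.128.0/18 (163.29.128.0 - 163.29.191.255) -> 192.48.6.197
More-specific entries that do NOT match:
  163.13.140.80/28 (163.13.140.80 - 163.13.140.95) does not contain 163.29.140.89
  163.29.172.0/23 (163.29.172.0 - 163.29.173.255) does not contain 163.29.140.89
  163.93.140.0/22 (163.93.140.0 - 163.93.143.255) does not contain 163.29.140.89
  163.28.128.0/19 (163.28.128.0 - 163.28.159.255) does not contain 163.29.140.89
Longest matching prefix is /18 -> next hop 192.48.6.197.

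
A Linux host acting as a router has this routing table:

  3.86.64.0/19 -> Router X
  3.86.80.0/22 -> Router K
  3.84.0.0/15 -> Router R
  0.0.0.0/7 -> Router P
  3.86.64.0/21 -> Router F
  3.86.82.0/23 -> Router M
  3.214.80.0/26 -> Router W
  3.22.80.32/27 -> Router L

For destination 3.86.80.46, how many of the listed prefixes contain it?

Prefixes containing 3.86.80.46:
  3.86.64.0/19 (3.86.64.0 - 3.86.95.255)
  3.86.80.0/22 (3.86.80.0 - 3.86.83.255)
Total matching entries: 2.

2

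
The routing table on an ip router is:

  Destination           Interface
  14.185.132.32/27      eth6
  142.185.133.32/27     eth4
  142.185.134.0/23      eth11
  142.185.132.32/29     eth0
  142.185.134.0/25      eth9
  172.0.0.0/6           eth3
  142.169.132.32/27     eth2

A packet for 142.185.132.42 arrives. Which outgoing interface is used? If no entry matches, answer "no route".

no route

No entry's prefix contains 142.185.132.42; there is no default route.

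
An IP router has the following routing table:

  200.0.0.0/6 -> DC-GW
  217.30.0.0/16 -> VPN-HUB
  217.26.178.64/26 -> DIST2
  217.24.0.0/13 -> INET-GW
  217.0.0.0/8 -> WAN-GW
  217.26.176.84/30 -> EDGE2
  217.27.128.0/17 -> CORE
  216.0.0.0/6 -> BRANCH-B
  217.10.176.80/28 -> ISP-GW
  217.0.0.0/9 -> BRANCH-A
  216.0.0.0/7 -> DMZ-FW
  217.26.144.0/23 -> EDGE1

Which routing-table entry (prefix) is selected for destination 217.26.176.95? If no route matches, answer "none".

Entries matching 217.26.176.95:
  216.0.0.0/6 (216.0.0.0 - 219.255.255.255)
  216.0.0.0/7 (216.0.0.0 - 217.255.255.255)
  217.0.0.0/8 (217.0.0.0 - 217.255.255.255)
  217.0.0.0/9 (217.0.0.0 - 217.127.255.255)
  217.24.0.0/13 (217.24.0.0 - 217.31.255.255)
Most specific is 217.24.0.0/13.

217.24.0.0/13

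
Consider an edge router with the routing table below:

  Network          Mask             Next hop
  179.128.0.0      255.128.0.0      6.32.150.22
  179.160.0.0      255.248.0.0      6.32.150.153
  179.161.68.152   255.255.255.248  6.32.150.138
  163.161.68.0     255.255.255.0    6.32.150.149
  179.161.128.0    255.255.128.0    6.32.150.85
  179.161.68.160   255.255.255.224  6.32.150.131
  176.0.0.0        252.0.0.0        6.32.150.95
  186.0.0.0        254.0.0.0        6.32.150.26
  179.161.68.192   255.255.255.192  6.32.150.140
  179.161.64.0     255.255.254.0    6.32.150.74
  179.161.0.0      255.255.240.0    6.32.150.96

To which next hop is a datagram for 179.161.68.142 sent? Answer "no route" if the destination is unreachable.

6.32.150.153

Routes whose prefix contains 179.161.68.142:
  176.0.0.0/6 (176.0.0.0 - 179.255.255.255) -> 6.32.150.95
  179.128.0.0/9 (179.128.0.0 - 179.255.255.255) -> 6.32.150.22
  179.160.0.0/13 (179.160.0.0 - 179.167.255.255) -> 6.32.150.153
More-specific entries that do NOT match:
  179.161.68.152/29 (179.161.68.152 - 179.161.68.159) does not contain 179.161.68.142
  179.161.68.160/27 (179.161.68.160 - 179.161.68.191) does not contain 179.161.68.142
  179.161.68.192/26 (179.161.68.192 - 179.161.68.255) does not contain 179.161.68.142
  163.161.68.0/24 (163.161.68.0 - 163.161.68.255) does not contain 179.161.68.142
  179.161.64.0/23 (179.161.64.0 - 179.161.65.255) does not contain 179.161.68.142
  179.161.0.0/20 (179.161.0.0 - 179.161.15.255) does not contain 179.161.68.142
  179.161.128.0/17 (179.161.128.0 - 179.161.255.255) does not contain 179.161.68.142
Longest matching prefix is /13 -> next hop 6.32.150.153.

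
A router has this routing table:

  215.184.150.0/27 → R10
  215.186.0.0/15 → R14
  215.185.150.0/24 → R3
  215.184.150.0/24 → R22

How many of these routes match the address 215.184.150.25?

Prefixes containing 215.184.150.25:
  215.184.150.0/24 (215.184.150.0 - 215.184.150.255)
  215.184.150.0/27 (215.184.150.0 - 215.184.150.31)
Total matching entries: 2.

2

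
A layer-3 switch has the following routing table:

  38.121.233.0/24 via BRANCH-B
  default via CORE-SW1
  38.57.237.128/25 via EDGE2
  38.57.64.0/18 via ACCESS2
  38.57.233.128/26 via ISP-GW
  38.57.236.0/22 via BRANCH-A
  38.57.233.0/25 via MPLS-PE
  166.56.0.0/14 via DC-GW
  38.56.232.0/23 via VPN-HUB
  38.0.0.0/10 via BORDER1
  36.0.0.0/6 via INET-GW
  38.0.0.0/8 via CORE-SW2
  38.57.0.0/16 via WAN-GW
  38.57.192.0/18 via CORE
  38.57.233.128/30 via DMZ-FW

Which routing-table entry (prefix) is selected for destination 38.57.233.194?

38.57.192.0/18

Entries matching 38.57.233.194:
  0.0.0.0/0 (default, matches everything)
  36.0.0.0/6 (36.0.0.0 - 39.255.255.255)
  38.0.0.0/8 (38.0.0.0 - 38.255.255.255)
  38.0.0.0/10 (38.0.0.0 - 38.63.255.255)
  38.57.0.0/16 (38.57.0.0 - 38.57.255.255)
  38.57.192.0/18 (38.57.192.0 - 38.57.255.255)
Most specific is 38.57.192.0/18.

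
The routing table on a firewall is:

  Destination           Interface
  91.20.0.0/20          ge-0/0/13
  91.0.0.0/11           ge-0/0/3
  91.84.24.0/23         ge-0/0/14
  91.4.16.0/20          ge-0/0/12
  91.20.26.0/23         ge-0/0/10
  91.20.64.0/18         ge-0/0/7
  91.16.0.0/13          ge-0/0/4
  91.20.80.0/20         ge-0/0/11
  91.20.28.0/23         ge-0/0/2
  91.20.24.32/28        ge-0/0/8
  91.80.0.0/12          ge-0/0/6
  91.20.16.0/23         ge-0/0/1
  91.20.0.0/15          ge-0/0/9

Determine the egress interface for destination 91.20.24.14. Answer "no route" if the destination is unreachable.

ge-0/0/9

Routes whose prefix contains 91.20.24.14:
  91.0.0.0/11 (91.0.0.0 - 91.31.255.255) -> ge-0/0/3
  91.16.0.0/13 (91.16.0.0 - 91.23.255.255) -> ge-0/0/4
  91.20.0.0/15 (91.20.0.0 - 91.21.255.255) -> ge-0/0/9
More-specific entries that do NOT match:
  91.20.24.32/28 (91.20.24.32 - 91.20.24.47) does not contain 91.20.24.14
  91.84.24.0/23 (91.84.24.0 - 91.84.25.255) does not contain 91.20.24.14
  91.20.26.0/23 (91.20.26.0 - 91.20.27.255) does not contain 91.20.24.14
  91.20.28.0/23 (91.20.28.0 - 91.20.29.255) does not contain 91.20.24.14
  91.20.16.0/23 (91.20.16.0 - 91.20.17.255) does not contain 91.20.24.14
  91.20.0.0/20 (91.20.0.0 - 91.20.15.255) does not contain 91.20.24.14
  91.4.16.0/20 (91.4.16.0 - 91.4.31.255) does not contain 91.20.24.14
  91.20.80.0/20 (91.20.80.0 - 91.20.95.255) does not contain 91.20.24.14
  91.20.64.0/18 (91.20.64.0 - 91.20.127.255) does not contain 91.20.24.14
Longest matching prefix is /15 -> interface ge-0/0/9.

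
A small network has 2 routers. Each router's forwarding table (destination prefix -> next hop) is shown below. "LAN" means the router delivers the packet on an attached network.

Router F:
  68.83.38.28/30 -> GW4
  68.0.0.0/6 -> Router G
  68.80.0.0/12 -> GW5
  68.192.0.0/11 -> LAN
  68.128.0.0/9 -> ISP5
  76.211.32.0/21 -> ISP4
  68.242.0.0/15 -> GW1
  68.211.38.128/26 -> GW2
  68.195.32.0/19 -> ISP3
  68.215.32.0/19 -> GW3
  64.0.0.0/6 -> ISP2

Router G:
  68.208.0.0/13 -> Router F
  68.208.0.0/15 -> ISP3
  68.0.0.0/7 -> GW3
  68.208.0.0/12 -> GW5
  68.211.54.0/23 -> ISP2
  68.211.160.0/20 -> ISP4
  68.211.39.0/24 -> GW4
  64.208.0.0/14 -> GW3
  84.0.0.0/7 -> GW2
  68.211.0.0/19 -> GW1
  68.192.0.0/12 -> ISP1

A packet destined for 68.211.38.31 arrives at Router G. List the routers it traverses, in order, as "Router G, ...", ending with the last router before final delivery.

Router G, Router F

At Router G: longest match for 68.211.38.31 is 68.208.0.0/13 -> Router F
At Router F: longest match for 68.211.38.31 is 68.192.0.0/11 -> LAN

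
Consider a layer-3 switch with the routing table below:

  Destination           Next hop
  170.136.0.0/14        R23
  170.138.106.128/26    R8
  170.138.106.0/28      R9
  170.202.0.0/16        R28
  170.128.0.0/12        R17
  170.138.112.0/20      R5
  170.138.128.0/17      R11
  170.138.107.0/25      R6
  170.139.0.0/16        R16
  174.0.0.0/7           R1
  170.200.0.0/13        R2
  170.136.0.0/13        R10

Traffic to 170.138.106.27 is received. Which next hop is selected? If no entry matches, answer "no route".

Routes whose prefix contains 170.138.106.27:
  170.128.0.0/12 (170.128.0.0 - 170.143.255.255) -> R17
  170.136.0.0/13 (170.136.0.0 - 170.143.255.255) -> R10
  170.136.0.0/14 (170.136.0.0 - 170.139.255.255) -> R23
More-specific entries that do NOT match:
  170.138.106.0/28 (170.138.106.0 - 170.138.106.15) does not contain 170.138.106.27
  170.138.106.128/26 (170.138.106.128 - 170.138.106.191) does not contain 170.138.106.27
  170.138.107.0/25 (170.138.107.0 - 170.138.107.127) does not contain 170.138.106.27
  170.138.112.0/20 (170.138.112.0 - 170.138.127.255) does not contain 170.138.106.27
  170.138.128.0/17 (170.138.128.0 - 170.138.255.255) does not contain 170.138.106.27
  170.202.0.0/16 (170.202.0.0 - 170.202.255.255) does not contain 170.138.106.27
  170.139.0.0/16 (170.139.0.0 - 170.139.255.255) does not contain 170.138.106.27
Longest matching prefix is /14 -> next hop R23.

R23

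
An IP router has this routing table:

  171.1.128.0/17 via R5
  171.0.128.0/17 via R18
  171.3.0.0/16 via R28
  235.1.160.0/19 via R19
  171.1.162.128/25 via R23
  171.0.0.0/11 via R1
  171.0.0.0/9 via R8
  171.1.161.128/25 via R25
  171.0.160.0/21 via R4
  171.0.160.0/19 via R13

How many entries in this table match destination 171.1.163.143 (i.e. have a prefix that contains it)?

3

Prefixes containing 171.1.163.143:
  171.0.0.0/9 (171.0.0.0 - 171.127.255.255)
  171.0.0.0/11 (171.0.0.0 - 171.31.255.255)
  171.1.128.0/17 (171.1.128.0 - 171.1.255.255)
Total matching entries: 3.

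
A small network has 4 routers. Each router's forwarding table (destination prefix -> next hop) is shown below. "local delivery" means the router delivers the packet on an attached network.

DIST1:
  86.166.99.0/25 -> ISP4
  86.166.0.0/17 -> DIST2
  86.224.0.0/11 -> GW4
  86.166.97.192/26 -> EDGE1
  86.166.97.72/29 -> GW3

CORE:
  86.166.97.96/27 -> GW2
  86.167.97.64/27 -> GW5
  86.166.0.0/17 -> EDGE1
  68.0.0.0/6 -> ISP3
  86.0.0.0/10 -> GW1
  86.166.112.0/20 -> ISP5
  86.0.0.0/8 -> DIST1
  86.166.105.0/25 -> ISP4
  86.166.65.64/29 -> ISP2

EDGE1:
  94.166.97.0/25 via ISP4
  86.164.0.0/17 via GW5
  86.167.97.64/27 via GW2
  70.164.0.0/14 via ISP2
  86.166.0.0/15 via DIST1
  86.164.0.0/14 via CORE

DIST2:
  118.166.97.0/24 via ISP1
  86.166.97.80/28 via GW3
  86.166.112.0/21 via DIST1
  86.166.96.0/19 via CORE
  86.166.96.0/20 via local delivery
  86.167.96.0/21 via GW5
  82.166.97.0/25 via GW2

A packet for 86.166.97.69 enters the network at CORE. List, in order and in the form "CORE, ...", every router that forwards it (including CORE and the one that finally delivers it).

CORE, EDGE1, DIST1, DIST2

At CORE: longest match for 86.166.97.69 is 86.166.0.0/17 -> EDGE1
At EDGE1: longest match for 86.166.97.69 is 86.166.0.0/15 -> DIST1
At DIST1: longest match for 86.166.97.69 is 86.166.0.0/17 -> DIST2
At DIST2: longest match for 86.166.97.69 is 86.166.96.0/20 -> local delivery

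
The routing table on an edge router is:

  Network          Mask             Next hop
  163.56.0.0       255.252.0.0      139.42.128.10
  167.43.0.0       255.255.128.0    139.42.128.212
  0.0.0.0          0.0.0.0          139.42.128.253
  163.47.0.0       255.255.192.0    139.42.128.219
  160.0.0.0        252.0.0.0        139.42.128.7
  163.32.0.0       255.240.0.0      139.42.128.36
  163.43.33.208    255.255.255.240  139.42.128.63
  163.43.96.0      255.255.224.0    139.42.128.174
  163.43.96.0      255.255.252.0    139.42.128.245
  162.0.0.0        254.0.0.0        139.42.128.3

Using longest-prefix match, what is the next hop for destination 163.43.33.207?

139.42.128.36

Routes whose prefix contains 163.43.33.207:
  0.0.0.0/0 (default, matches everything) -> 139.42.128.253
  160.0.0.0/6 (160.0.0.0 - 163.255.255.255) -> 139.42.128.7
  162.0.0.0/7 (162.0.0.0 - 163.255.255.255) -> 139.42.128.3
  163.32.0.0/12 (163.32.0.0 - 163.47.255.255) -> 139.42.128.36
More-specific entries that do NOT match:
  163.43.33.208/28 (163.43.33.208 - 163.43.33.223) does not contain 163.43.33.207
  163.43.96.0/22 (163.43.96.0 - 163.43.99.255) does not contain 163.43.33.207
  163.43.96.0/19 (163.43.96.0 - 163.43.127.255) does not contain 163.43.33.207
  163.47.0.0/18 (163.47.0.0 - 163.47.63.255) does not contain 163.43.33.207
  167.43.0.0/17 (167.43.0.0 - 167.43.127.255) does not contain 163.43.33.207
  163.56.0.0/14 (163.56.0.0 - 163.59.255.255) does not contain 163.43.33.207
Longest matching prefix is /12 -> next hop 139.42.128.36.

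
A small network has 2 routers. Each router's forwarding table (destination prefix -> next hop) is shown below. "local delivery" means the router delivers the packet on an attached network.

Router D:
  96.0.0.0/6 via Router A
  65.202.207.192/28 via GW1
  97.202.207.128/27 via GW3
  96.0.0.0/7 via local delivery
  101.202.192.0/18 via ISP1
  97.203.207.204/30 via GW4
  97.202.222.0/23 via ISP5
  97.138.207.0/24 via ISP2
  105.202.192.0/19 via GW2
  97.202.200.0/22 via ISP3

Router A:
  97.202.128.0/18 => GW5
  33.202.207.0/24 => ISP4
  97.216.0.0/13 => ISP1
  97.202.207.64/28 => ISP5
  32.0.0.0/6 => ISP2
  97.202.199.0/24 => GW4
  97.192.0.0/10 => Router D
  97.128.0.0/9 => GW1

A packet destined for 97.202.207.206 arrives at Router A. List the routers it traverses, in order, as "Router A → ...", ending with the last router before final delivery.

At Router A: longest match for 97.202.207.206 is 97.192.0.0/10 -> Router D
At Router D: longest match for 97.202.207.206 is 96.0.0.0/7 -> local delivery

Router A → Router D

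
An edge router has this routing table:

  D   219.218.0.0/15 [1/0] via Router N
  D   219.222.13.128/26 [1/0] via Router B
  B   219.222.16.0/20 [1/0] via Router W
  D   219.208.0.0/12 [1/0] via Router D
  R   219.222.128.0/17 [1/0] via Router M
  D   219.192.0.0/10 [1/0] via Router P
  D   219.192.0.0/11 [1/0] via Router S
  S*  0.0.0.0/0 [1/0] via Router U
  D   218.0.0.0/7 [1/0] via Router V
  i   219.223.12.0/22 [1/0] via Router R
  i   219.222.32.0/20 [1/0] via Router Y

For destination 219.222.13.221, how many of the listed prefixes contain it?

Prefixes containing 219.222.13.221:
  0.0.0.0/0 (default, matches everything)
  218.0.0.0/7 (218.0.0.0 - 219.255.255.255)
  219.192.0.0/10 (219.192.0.0 - 219.255.255.255)
  219.192.0.0/11 (219.192.0.0 - 219.223.255.255)
  219.208.0.0/12 (219.208.0.0 - 219.223.255.255)
Total matching entries: 5.

5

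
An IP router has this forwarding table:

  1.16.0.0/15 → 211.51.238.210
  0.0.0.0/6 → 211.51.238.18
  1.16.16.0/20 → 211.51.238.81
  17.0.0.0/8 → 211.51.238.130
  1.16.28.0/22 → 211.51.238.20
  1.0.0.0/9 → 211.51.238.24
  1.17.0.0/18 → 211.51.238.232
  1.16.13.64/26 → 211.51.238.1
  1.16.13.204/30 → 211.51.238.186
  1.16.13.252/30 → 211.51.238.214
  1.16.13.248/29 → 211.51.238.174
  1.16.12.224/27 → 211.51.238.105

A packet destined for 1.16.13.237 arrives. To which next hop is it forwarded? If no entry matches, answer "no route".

211.51.238.210

Routes whose prefix contains 1.16.13.237:
  0.0.0.0/6 (0.0.0.0 - 3.255.255.255) -> 211.51.238.18
  1.0.0.0/9 (1.0.0.0 - 1.127.255.255) -> 211.51.238.24
  1.16.0.0/15 (1.16.0.0 - 1.17.255.255) -> 211.51.238.210
More-specific entries that do NOT match:
  1.16.13.204/30 (1.16.13.204 - 1.16.13.207) does not contain 1.16.13.237
  1.16.13.252/30 (1.16.13.252 - 1.16.13.255) does not contain 1.16.13.237
  1.16.13.248/29 (1.16.13.248 - 1.16.13.255) does not contain 1.16.13.237
  1.16.12.224/27 (1.16.12.224 - 1.16.12.255) does not contain 1.16.13.237
  1.16.13.64/26 (1.16.13.64 - 1.16.13.127) does not contain 1.16.13.237
  1.16.28.0/22 (1.16.28.0 - 1.16.31.255) does not contain 1.16.13.237
  1.16.16.0/20 (1.16.16.0 - 1.16.31.255) does not contain 1.16.13.237
  1.17.0.0/18 (1.17.0.0 - 1.17.63.255) does not contain 1.16.13.237
Longest matching prefix is /15 -> next hop 211.51.238.210.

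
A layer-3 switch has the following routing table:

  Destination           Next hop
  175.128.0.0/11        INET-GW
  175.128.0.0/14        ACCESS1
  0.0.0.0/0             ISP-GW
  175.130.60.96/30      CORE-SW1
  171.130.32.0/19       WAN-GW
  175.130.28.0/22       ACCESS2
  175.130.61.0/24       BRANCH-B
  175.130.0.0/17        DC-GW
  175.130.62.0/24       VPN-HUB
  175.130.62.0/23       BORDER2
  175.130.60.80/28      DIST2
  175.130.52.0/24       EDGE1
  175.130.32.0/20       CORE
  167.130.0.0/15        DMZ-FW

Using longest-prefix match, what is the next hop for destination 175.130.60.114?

Routes whose prefix contains 175.130.60.114:
  0.0.0.0/0 (default, matches everything) -> ISP-GW
  175.128.0.0/11 (175.128.0.0 - 175.159.255.255) -> INET-GW
  175.128.0.0/14 (175.128.0.0 - 175.131.255.255) -> ACCESS1
  175.130.0.0/17 (175.130.0.0 - 175.130.127.255) -> DC-GW
More-specific entries that do NOT match:
  175.130.60.96/30 (175.130.60.96 - 175.130.60.99) does not contain 175.130.60.114
  175.130.60.80/28 (175.130.60.80 - 175.130.60.95) does not contain 175.130.60.114
  175.130.61.0/24 (175.130.61.0 - 175.130.61.255) does not contain 175.130.60.114
  175.130.62.0/24 (175.130.62.0 - 175.130.62.255) does not contain 175.130.60.114
  175.130.52.0/24 (175.130.52.0 - 175.130.52.255) does not contain 175.130.60.114
  175.130.62.0/23 (175.130.62.0 - 175.130.63.255) does not contain 175.130.60.114
  175.130.28.0/22 (175.130.28.0 - 175.130.31.255) does not contain 175.130.60.114
  175.130.32.0/20 (175.130.32.0 - 175.130.47.255) does not contain 175.130.60.114
  171.130.32.0/19 (171.130.32.0 - 171.130.63.255) does not contain 175.130.60.114
Longest matching prefix is /17 -> next hop DC-GW.

DC-GW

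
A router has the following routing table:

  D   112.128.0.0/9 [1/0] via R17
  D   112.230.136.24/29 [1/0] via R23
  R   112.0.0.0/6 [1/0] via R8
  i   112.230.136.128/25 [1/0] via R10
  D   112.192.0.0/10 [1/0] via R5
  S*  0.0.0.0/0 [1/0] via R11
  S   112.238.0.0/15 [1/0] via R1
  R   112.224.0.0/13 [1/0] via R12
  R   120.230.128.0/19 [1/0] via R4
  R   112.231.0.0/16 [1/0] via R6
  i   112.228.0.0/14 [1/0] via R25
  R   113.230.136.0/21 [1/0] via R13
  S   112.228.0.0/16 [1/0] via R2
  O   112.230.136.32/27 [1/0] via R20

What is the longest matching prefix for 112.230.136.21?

112.228.0.0/14

Entries matching 112.230.136.21:
  0.0.0.0/0 (default, matches everything)
  112.0.0.0/6 (112.0.0.0 - 115.255.255.255)
  112.128.0.0/9 (112.128.0.0 - 112.255.255.255)
  112.192.0.0/10 (112.192.0.0 - 112.255.255.255)
  112.224.0.0/13 (112.224.0.0 - 112.231.255.255)
  112.228.0.0/14 (112.228.0.0 - 112.231.255.255)
Most specific is 112.228.0.0/14.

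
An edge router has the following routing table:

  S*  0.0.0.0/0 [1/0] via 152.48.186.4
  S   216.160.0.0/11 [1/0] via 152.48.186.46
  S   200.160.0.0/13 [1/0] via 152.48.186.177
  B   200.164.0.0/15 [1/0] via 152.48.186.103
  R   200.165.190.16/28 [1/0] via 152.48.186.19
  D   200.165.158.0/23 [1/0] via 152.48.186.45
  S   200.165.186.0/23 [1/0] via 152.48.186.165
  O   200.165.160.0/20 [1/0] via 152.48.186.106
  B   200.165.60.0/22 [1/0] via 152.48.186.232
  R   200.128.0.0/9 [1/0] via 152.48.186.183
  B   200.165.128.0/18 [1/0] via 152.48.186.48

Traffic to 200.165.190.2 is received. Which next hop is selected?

Routes whose prefix contains 200.165.190.2:
  0.0.0.0/0 (default, matches everything) -> 152.48.186.4
  200.128.0.0/9 (200.128.0.0 - 200.255.255.255) -> 152.48.186.183
  200.160.0.0/13 (200.160.0.0 - 200.167.255.255) -> 152.48.186.177
  200.164.0.0/15 (200.164.0.0 - 200.165.255.255) -> 152.48.186.103
  200.165.128.0/18 (200.165.128.0 - 200.165.191.255) -> 152.48.186.48
More-specific entries that do NOT match:
  200.165.190.16/28 (200.165.190.16 - 200.165.190.31) does not contain 200.165.190.2
  200.165.158.0/23 (200.165.158.0 - 200.165.159.255) does not contain 200.165.190.2
  200.165.186.0/23 (200.165.186.0 - 200.165.187.255) does not contain 200.165.190.2
  200.165.60.0/22 (200.165.60.0 - 200.165.63.255) does not contain 200.165.190.2
  200.165.160.0/20 (200.165.160.0 - 200.165.175.255) does not contain 200.165.190.2
Longest matching prefix is /18 -> next hop 152.48.186.48.

152.48.186.48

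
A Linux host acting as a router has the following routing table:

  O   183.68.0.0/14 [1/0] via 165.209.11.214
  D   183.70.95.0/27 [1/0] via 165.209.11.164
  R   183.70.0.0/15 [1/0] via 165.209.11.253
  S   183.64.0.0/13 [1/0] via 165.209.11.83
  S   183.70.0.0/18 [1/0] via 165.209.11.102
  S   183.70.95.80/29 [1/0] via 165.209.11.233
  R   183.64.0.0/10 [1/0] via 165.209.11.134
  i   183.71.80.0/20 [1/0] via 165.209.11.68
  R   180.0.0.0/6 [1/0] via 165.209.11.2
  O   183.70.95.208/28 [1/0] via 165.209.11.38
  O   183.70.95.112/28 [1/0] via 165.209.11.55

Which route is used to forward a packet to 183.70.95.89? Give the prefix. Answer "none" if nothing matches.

183.70.0.0/15

Entries matching 183.70.95.89:
  180.0.0.0/6 (180.0.0.0 - 183.255.255.255)
  183.64.0.0/10 (183.64.0.0 - 183.127.255.255)
  183.64.0.0/13 (183.64.0.0 - 183.71.255.255)
  183.68.0.0/14 (183.68.0.0 - 183.71.255.255)
  183.70.0.0/15 (183.70.0.0 - 183.71.255.255)
Most specific is 183.70.0.0/15.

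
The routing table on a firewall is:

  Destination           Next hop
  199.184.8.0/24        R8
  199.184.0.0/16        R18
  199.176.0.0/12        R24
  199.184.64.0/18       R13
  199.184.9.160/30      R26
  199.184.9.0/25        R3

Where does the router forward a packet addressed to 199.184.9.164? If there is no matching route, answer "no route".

Routes whose prefix contains 199.184.9.164:
  199.176.0.0/12 (199.176.0.0 - 199.191.255.255) -> R24
  199.184.0.0/16 (199.184.0.0 - 199.184.255.255) -> R18
More-specific entries that do NOT match:
  199.184.9.160/30 (199.184.9.160 - 199.184.9.163) does not contain 199.184.9.164
  199.184.9.0/25 (199.184.9.0 - 199.184.9.127) does not contain 199.184.9.164
  199.184.8.0/24 (199.184.8.0 - 199.184.8.255) does not contain 199.184.9.164
  199.184.64.0/18 (199.184.64.0 - 199.184.127.255) does not contain 199.184.9.164
Longest matching prefix is /16 -> next hop R18.

R18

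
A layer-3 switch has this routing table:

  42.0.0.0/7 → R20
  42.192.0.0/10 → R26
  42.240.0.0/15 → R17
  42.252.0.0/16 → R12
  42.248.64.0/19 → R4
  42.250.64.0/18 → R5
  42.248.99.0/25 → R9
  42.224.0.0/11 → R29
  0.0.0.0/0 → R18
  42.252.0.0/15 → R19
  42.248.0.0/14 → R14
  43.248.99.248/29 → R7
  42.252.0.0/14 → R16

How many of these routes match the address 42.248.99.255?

5

Prefixes containing 42.248.99.255:
  0.0.0.0/0 (default, matches everything)
  42.0.0.0/7 (42.0.0.0 - 43.255.255.255)
  42.192.0.0/10 (42.192.0.0 - 42.255.255.255)
  42.224.0.0/11 (42.224.0.0 - 42.255.255.255)
  42.248.0.0/14 (42.248.0.0 - 42.251.255.255)
Total matching entries: 5.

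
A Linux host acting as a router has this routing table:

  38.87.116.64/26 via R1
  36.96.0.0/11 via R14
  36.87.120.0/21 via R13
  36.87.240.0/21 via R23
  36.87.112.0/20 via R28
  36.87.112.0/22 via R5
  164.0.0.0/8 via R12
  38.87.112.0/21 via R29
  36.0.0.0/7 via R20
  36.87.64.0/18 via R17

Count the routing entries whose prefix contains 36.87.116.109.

Prefixes containing 36.87.116.109:
  36.0.0.0/7 (36.0.0.0 - 37.255.255.255)
  36.87.64.0/18 (36.87.64.0 - 36.87.127.255)
  36.87.112.0/20 (36.87.112.0 - 36.87.127.255)
Total matching entries: 3.

3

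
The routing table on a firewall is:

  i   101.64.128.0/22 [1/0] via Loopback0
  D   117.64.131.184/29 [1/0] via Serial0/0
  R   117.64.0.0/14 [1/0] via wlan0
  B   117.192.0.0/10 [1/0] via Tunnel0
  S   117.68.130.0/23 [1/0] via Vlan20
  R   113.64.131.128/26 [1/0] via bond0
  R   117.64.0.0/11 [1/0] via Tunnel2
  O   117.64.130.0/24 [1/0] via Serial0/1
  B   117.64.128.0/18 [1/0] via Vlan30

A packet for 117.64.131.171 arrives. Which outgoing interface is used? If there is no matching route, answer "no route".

Routes whose prefix contains 117.64.131.171:
  117.64.0.0/11 (117.64.0.0 - 117.95.255.255) -> Tunnel2
  117.64.0.0/14 (117.64.0.0 - 117.67.255.255) -> wlan0
  117.64.128.0/18 (117.64.128.0 - 117.64.191.255) -> Vlan30
More-specific entries that do NOT match:
  117.64.131.184/29 (117.64.131.184 - 117.64.131.191) does not contain 117.64.131.171
  113.64.131.128/26 (113.64.131.128 - 113.64.131.191) does not contain 117.64.131.171
  117.64.130.0/24 (117.64.130.0 - 117.64.130.255) does not contain 117.64.131.171
  117.68.130.0/23 (117.68.130.0 - 117.68.131.255) does not contain 117.64.131.171
  101.64.128.0/22 (101.64.128.0 - 101.64.131.255) does not contain 117.64.131.171
Longest matching prefix is /18 -> interface Vlan30.

Vlan30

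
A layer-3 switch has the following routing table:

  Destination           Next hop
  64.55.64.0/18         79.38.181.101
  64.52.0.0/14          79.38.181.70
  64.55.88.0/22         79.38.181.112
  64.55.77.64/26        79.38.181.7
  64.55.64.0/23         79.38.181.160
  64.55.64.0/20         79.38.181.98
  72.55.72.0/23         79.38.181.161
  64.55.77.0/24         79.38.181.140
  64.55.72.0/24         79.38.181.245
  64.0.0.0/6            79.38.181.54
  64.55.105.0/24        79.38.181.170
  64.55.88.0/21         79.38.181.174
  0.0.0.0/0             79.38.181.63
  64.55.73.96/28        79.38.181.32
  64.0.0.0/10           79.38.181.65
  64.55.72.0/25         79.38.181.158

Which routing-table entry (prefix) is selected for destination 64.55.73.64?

Entries matching 64.55.73.64:
  0.0.0.0/0 (default, matches everything)
  64.0.0.0/6 (64.0.0.0 - 67.255.255.255)
  64.0.0.0/10 (64.0.0.0 - 64.63.255.255)
  64.52.0.0/14 (64.52.0.0 - 64.55.255.255)
  64.55.64.0/18 (64.55.64.0 - 64.55.127.255)
  64.55.64.0/20 (64.55.64.0 - 64.55.79.255)
Most specific is 64.55.64.0/20.

64.55.64.0/20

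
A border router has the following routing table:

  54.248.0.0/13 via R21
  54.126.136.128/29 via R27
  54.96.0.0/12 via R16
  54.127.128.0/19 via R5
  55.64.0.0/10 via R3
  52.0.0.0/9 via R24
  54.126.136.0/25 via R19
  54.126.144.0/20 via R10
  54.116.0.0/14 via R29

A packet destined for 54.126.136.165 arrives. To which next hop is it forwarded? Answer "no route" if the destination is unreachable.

no route

No entry's prefix contains 54.126.136.165; there is no default route.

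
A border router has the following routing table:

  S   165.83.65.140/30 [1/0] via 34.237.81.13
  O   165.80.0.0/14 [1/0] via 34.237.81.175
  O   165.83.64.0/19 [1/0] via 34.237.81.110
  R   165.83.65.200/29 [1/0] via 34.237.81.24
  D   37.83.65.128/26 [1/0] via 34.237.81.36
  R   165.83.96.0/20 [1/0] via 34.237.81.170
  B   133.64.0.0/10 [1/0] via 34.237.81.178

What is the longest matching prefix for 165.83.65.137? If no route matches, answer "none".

165.83.64.0/19

Entries matching 165.83.65.137:
  165.80.0.0/14 (165.80.0.0 - 165.83.255.255)
  165.83.64.0/19 (165.83.64.0 - 165.83.95.255)
Most specific is 165.83.64.0/19.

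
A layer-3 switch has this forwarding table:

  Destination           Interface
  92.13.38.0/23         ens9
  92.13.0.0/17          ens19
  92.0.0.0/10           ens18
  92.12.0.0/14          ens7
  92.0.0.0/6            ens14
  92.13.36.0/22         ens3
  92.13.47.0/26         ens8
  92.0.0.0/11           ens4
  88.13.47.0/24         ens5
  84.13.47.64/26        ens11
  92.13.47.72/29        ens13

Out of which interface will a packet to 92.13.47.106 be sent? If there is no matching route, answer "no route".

ens19

Routes whose prefix contains 92.13.47.106:
  92.0.0.0/6 (92.0.0.0 - 95.255.255.255) -> ens14
  92.0.0.0/10 (92.0.0.0 - 92.63.255.255) -> ens18
  92.0.0.0/11 (92.0.0.0 - 92.31.255.255) -> ens4
  92.12.0.0/14 (92.12.0.0 - 92.15.255.255) -> ens7
  92.13.0.0/17 (92.13.0.0 - 92.13.127.255) -> ens19
More-specific entries that do NOT match:
  92.13.47.72/29 (92.13.47.72 - 92.13.47.79) does not contain 92.13.47.106
  92.13.47.0/26 (92.13.47.0 - 92.13.47.63) does not contain 92.13.47.106
  84.13.47.64/26 (84.13.47.64 - 84.13.47.127) does not contain 92.13.47.106
  88.13.47.0/24 (88.13.47.0 - 88.13.47.255) does not contain 92.13.47.106
  92.13.38.0/23 (92.13.38.0 - 92.13.39.255) does not contain 92.13.47.106
  92.13.36.0/22 (92.13.36.0 - 92.13.39.255) does not contain 92.13.47.106
Longest matching prefix is /17 -> interface ens19.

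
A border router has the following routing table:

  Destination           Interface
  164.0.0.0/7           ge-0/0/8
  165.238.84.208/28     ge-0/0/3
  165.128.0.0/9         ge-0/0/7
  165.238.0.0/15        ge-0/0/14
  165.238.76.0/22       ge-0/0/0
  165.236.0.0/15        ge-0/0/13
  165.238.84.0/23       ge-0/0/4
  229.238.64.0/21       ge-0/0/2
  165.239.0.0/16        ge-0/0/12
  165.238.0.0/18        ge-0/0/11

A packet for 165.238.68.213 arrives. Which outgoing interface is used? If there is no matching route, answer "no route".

ge-0/0/14

Routes whose prefix contains 165.238.68.213:
  164.0.0.0/7 (164.0.0.0 - 165.255.255.255) -> ge-0/0/8
  165.128.0.0/9 (165.128.0.0 - 165.255.255.255) -> ge-0/0/7
  165.238.0.0/15 (165.238.0.0 - 165.239.255.255) -> ge-0/0/14
More-specific entries that do NOT match:
  165.238.84.208/28 (165.238.84.208 - 165.238.84.223) does not contain 165.238.68.213
  165.238.84.0/23 (165.238.84.0 - 165.238.85.255) does not contain 165.238.68.213
  165.238.76.0/22 (165.238.76.0 - 165.238.79.255) does not contain 165.238.68.213
  229.238.64.0/21 (229.238.64.0 - 229.238.71.255) does not contain 165.238.68.213
  165.238.0.0/18 (165.238.0.0 - 165.238.63.255) does not contain 165.238.68.213
  165.239.0.0/16 (165.239.0.0 - 165.239.255.255) does not contain 165.238.68.213
Longest matching prefix is /15 -> interface ge-0/0/14.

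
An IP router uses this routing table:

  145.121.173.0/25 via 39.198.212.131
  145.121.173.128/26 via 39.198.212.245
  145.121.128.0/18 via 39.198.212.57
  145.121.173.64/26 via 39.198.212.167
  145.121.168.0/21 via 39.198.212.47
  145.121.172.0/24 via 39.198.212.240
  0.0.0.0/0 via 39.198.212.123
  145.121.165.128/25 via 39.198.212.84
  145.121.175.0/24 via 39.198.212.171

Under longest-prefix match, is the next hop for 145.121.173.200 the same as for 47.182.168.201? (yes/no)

no

145.121.173.200: longest match 145.121.168.0/21 -> 39.198.212.47
47.182.168.201: longest match 0.0.0.0/0 -> 39.198.212.123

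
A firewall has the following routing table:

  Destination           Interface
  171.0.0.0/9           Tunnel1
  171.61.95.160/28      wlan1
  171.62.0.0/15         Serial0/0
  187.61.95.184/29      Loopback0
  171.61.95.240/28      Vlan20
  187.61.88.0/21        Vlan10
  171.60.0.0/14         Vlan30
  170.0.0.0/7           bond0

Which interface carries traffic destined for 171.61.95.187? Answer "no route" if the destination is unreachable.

Vlan30

Routes whose prefix contains 171.61.95.187:
  170.0.0.0/7 (170.0.0.0 - 171.255.255.255) -> bond0
  171.0.0.0/9 (171.0.0.0 - 171.127.255.255) -> Tunnel1
  171.60.0.0/14 (171.60.0.0 - 171.63.255.255) -> Vlan30
More-specific entries that do NOT match:
  187.61.95.184/29 (187.61.95.184 - 187.61.95.191) does not contain 171.61.95.187
  171.61.95.160/28 (171.61.95.160 - 171.61.95.175) does not contain 171.61.95.187
  171.61.95.240/28 (171.61.95.240 - 171.61.95.255) does not contain 171.61.95.187
  187.61.88.0/21 (187.61.88.0 - 187.61.95.255) does not contain 171.61.95.187
  171.62.0.0/15 (171.62.0.0 - 171.63.255.255) does not contain 171.61.95.187
Longest matching prefix is /14 -> interface Vlan30.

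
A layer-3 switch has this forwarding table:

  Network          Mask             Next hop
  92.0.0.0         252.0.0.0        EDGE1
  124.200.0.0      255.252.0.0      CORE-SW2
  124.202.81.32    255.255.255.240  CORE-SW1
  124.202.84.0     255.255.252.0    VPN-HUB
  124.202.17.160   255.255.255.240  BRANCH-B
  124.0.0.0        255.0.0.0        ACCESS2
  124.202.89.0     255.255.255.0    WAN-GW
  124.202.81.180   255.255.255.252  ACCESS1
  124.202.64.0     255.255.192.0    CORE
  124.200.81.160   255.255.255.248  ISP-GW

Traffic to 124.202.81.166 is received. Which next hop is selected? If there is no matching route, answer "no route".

Routes whose prefix contains 124.202.81.166:
  124.0.0.0/8 (124.0.0.0 - 124.255.255.255) -> ACCESS2
  124.200.0.0/14 (124.200.0.0 - 124.203.255.255) -> CORE-SW2
  124.202.64.0/18 (124.202.64.0 - 124.202.127.255) -> CORE
More-specific entries that do NOT match:
  124.202.81.180/30 (124.202.81.180 - 124.202.81.183) does not contain 124.202.81.166
  124.200.81.160/29 (124.200.81.160 - 124.200.81.167) does not contain 124.202.81.166
  124.202.81.32/28 (124.202.81.32 - 124.202.81.47) does not contain 124.202.81.166
  124.202.17.160/28 (124.202.17.160 - 124.202.17.175) does not contain 124.202.81.166
  124.202.89.0/24 (124.202.89.0 - 124.202.89.255) does not contain 124.202.81.166
  124.202.84.0/22 (124.202.84.0 - 124.202.87.255) does not contain 124.202.81.166
Longest matching prefix is /18 -> next hop CORE.

CORE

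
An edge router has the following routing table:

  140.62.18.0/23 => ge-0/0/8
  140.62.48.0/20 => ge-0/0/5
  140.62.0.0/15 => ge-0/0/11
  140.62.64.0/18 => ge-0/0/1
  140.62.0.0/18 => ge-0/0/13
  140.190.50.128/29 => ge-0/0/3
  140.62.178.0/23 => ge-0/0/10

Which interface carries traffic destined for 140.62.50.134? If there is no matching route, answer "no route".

ge-0/0/5

Routes whose prefix contains 140.62.50.134:
  140.62.0.0/15 (140.62.0.0 - 140.63.255.255) -> ge-0/0/11
  140.62.0.0/18 (140.62.0.0 - 140.62.63.255) -> ge-0/0/13
  140.62.48.0/20 (140.62.48.0 - 140.62.63.255) -> ge-0/0/5
More-specific entries that do NOT match:
  140.190.50.128/29 (140.190.50.128 - 140.190.50.135) does not contain 140.62.50.134
  140.62.18.0/23 (140.62.18.0 - 140.62.19.255) does not contain 140.62.50.134
  140.62.178.0/23 (140.62.178.0 - 140.62.179.255) does not contain 140.62.50.134
Longest matching prefix is /20 -> interface ge-0/0/5.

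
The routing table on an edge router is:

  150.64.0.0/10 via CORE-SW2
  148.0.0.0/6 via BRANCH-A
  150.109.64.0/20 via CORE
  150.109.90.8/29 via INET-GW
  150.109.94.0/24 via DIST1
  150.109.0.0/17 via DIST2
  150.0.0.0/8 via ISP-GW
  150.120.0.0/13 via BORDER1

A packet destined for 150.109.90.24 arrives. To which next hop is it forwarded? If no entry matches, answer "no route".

DIST2

Routes whose prefix contains 150.109.90.24:
  148.0.0.0/6 (148.0.0.0 - 151.255.255.255) -> BRANCH-A
  150.0.0.0/8 (150.0.0.0 - 150.255.255.255) -> ISP-GW
  150.64.0.0/10 (150.64.0.0 - 150.127.255.255) -> CORE-SW2
  150.109.0.0/17 (150.109.0.0 - 150.109.127.255) -> DIST2
More-specific entries that do NOT match:
  150.109.90.8/29 (150.109.90.8 - 150.109.90.15) does not contain 150.109.90.24
  150.109.94.0/24 (150.109.94.0 - 150.109.94.255) does not contain 150.109.90.24
  150.109.64.0/20 (150.109.64.0 - 150.109.79.255) does not contain 150.109.90.24
Longest matching prefix is /17 -> next hop DIST2.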